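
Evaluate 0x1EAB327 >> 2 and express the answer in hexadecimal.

2 bits is not a whole number of base-16 digits; in binary: 1111010101011001100100111 >> 2 = 11110101010110011001001.

0x7AACC9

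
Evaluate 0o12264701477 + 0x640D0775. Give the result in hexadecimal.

0xB6E08AB4

0o12264701477 = 0x52D3833F in hexadecimal.
Add column by column in base 16, right to left:
  F+5 = 4 carry 1
  3+7+1 = B
  3+7 = A
  8+0 = 8
  3+D = 0 carry 1
  D+0+1 = E
  2+4 = 6
  5+6 = B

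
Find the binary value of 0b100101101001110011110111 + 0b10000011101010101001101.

0b110110000111001001000100

Add column by column in base 2, right to left:
  1+1 = 0 carry 1
  1+0+1 = 0 carry 1
  1+1+1 = 1 carry 1
  0+1+1 = 0 carry 1
  1+0+1 = 0 carry 1
  1+0+1 = 0 carry 1
  1+1+1 = 1 carry 1
  1+0+1 = 0 carry 1
  0+1+1 = 0 carry 1
  0+0+1 = 1
  1+1 = 0 carry 1
  1+0+1 = 0 carry 1
  1+1+1 = 1 carry 1
  0+0+1 = 1
  0+1 = 1
  1+1 = 0 carry 1
  0+1+1 = 0 carry 1
  1+0+1 = 0 carry 1
  1+0+1 = 0 carry 1
  0+0+1 = 1
  1+0 = 1
  0+0 = 0
  0+1 = 1
  1+0 = 1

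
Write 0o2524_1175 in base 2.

Each octal digit is 3 bits: 2=010 5=101 2=010 4=100 1=001 1=001 7=111 5=101.

0b10101010100001001111101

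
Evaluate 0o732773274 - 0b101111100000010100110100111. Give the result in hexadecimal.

0x17BCD15

0o732773274 = 0x76BF6BC in hexadecimal.
0b101111100000010100110100111 = 0x5F029A7 in hexadecimal.
Subtract column by column in base 16:
  C-7 → 5
  B-A → 1
  6-9 → D (borrow)
  F-2-1 → C
  B-0 → B
  6-F → 7 (borrow)
  7-5-1 → 1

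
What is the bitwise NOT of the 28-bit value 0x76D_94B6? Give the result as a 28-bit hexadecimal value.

0x8926B49

Each hex digit d becomes F−d:
  7→8, 6→9, D→2, 9→6, 4→B, B→4, 6→9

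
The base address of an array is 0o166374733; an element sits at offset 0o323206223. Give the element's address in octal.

0o511603156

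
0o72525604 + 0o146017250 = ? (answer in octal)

0o240545054

Add column by column in base 8, right to left:
  4+0 = 4
  0+5 = 5
  6+2 = 0 carry 1
  5+7+1 = 5 carry 1
  2+1+1 = 4
  5+0 = 5
  2+6 = 0 carry 1
  7+4+1 = 4 carry 1
  0+1+1 = 2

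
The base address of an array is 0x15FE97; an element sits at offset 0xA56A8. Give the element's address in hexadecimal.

0x20553F

Add column by column in base 16, right to left:
  7+8 = F
  9+A = 3 carry 1
  E+6+1 = 5 carry 1
  F+5+1 = 5 carry 1
  5+A+1 = 0 carry 1
  1+0+1 = 2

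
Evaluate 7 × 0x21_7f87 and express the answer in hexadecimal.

0xea7cb1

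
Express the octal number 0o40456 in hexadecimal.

Each octal digit is 3 bits: 4=100 0=000 4=100 5=101 6=110.
Group the bits into nibbles: 0100 0001 0010 1110 → 412E.

0x412E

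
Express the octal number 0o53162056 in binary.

Each octal digit is 3 bits: 5=101 3=011 1=001 6=110 2=010 0=000 5=101 6=110.

0b101011001110010000101110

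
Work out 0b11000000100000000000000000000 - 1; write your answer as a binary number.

0b11000000011111111111111111111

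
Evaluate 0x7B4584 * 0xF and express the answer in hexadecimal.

0x73912BC

Multiply each base-16 digit by 15, carrying:
  4×15 = 60 → write C carry 3
  8×15+3 = 123 → write B carry 7
  5×15+7 = 82 → write 2 carry 5
  4×15+5 = 65 → write 1 carry 4
  B×15+4 = 169 → write 9 carry 10
  7×15+10 = 115 → write 3 carry 7
  remaining carry: 7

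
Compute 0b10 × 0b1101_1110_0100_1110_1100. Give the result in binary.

0b110111100100111011000

Multiply each base-2 digit by 2, carrying:
  0×2 = 0 → write 0
  0×2 = 0 → write 0
  1×2 = 2 → write 0 carry 1
  1×2+1 = 3 → write 1 carry 1
  0×2+1 = 1 → write 1
  1×2 = 2 → write 0 carry 1
  1×2+1 = 3 → write 1 carry 1
  1×2+1 = 3 → write 1 carry 1
  0×2+1 = 1 → write 1
  0×2 = 0 → write 0
  1×2 = 2 → write 0 carry 1
  0×2+1 = 1 → write 1
  0×2 = 0 → write 0
  1×2 = 2 → write 0 carry 1
  1×2+1 = 3 → write 1 carry 1
  1×2+1 = 3 → write 1 carry 1
  1×2+1 = 3 → write 1 carry 1
  0×2+1 = 1 → write 1
  1×2 = 2 → write 0 carry 1
  1×2+1 = 3 → write 1 carry 1
  remaining carry: 1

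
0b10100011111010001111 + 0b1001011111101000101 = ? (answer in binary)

0b11101111110111010100

Add column by column in base 2, right to left:
  1+1 = 0 carry 1
  1+0+1 = 0 carry 1
  1+1+1 = 1 carry 1
  1+0+1 = 0 carry 1
  0+0+1 = 1
  0+0 = 0
  0+1 = 1
  1+0 = 1
  0+1 = 1
  1+1 = 0 carry 1
  1+1+1 = 1 carry 1
  1+1+1 = 1 carry 1
  1+1+1 = 1 carry 1
  1+1+1 = 1 carry 1
  0+0+1 = 1
  0+1 = 1
  0+0 = 0
  1+0 = 1
  0+1 = 1
  1+0 = 1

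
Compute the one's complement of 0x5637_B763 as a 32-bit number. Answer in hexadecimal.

0xA9C8489C

Each hex digit d becomes F−d:
  5→A, 6→9, 3→C, 7→8, B→4, 7→8, 6→9, 3→C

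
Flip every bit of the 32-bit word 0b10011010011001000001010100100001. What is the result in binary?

Invert each bit: 10011010011001000001010100100001 → 01100101100110111110101011011110.

0b01100101100110111110101011011110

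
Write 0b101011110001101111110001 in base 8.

0o53615761

Group the bits in threes: 101 011 110 001 101 111 110 001 → 53615761.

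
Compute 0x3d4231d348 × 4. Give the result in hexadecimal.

Multiply each base-16 digit by 4, carrying:
  8×4 = 32 → write 0 carry 2
  4×4+2 = 18 → write 2 carry 1
  3×4+1 = 13 → write d
  d×4 = 52 → write 4 carry 3
  1×4+3 = 7 → write 7
  3×4 = 12 → write c
  2×4 = 8 → write 8
  4×4 = 16 → write 0 carry 1
  d×4+1 = 53 → write 5 carry 3
  3×4+3 = 15 → write f

0xf508c74d20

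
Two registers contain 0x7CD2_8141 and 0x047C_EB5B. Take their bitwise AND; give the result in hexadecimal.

0x04508141

AND each hex digit independently (no carries):
  7&0=0, C&4=4, D&7=5, 2&C=0, 8&E=8, 1&B=1, 4&5=4, 1&B=1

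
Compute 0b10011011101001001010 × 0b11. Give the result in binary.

Multiply each base-2 digit by 3, carrying:
  0×3 = 0 → write 0
  1×3 = 3 → write 1 carry 1
  0×3+1 = 1 → write 1
  1×3 = 3 → write 1 carry 1
  0×3+1 = 1 → write 1
  0×3 = 0 → write 0
  1×3 = 3 → write 1 carry 1
  0×3+1 = 1 → write 1
  0×3 = 0 → write 0
  1×3 = 3 → write 1 carry 1
  0×3+1 = 1 → write 1
  1×3 = 3 → write 1 carry 1
  1×3+1 = 4 → write 0 carry 2
  1×3+2 = 5 → write 1 carry 2
  0×3+2 = 2 → write 0 carry 1
  1×3+1 = 4 → write 0 carry 2
  1×3+2 = 5 → write 1 carry 2
  0×3+2 = 2 → write 0 carry 1
  0×3+1 = 1 → write 1
  1×3 = 3 → write 1 carry 1
  remaining carry: 1

0b111010010111011011110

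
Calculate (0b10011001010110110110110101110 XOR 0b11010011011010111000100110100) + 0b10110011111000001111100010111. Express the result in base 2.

0b11111110000100011101110110001

First 0b10011001010110110110110101110 XOR 0b11010011011010111000100110100 = 0b01001010001100001110010011010.
Add column by column in base 2, right to left:
  0+1 = 1
  1+1 = 0 carry 1
  0+1+1 = 0 carry 1
  1+0+1 = 0 carry 1
  1+1+1 = 1 carry 1
  0+0+1 = 1
  0+0 = 0
  1+0 = 1
  0+1 = 1
  0+1 = 1
  1+1 = 0 carry 1
  1+1+1 = 1 carry 1
  1+1+1 = 1 carry 1
  0+0+1 = 1
  0+0 = 0
  0+0 = 0
  0+0 = 0
  1+0 = 1
  1+1 = 0 carry 1
  0+1+1 = 0 carry 1
  0+1+1 = 0 carry 1
  0+1+1 = 0 carry 1
  1+1+1 = 1 carry 1
  0+0+1 = 1
  1+0 = 1
  0+1 = 1
  0+1 = 1
  1+0 = 1
  0+1 = 1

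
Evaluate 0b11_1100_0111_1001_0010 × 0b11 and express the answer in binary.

0b10110101011010110110

Multiply each base-2 digit by 3, carrying:
  0×3 = 0 → write 0
  1×3 = 3 → write 1 carry 1
  0×3+1 = 1 → write 1
  0×3 = 0 → write 0
  1×3 = 3 → write 1 carry 1
  0×3+1 = 1 → write 1
  0×3 = 0 → write 0
  1×3 = 3 → write 1 carry 1
  1×3+1 = 4 → write 0 carry 2
  1×3+2 = 5 → write 1 carry 2
  1×3+2 = 5 → write 1 carry 2
  0×3+2 = 2 → write 0 carry 1
  0×3+1 = 1 → write 1
  0×3 = 0 → write 0
  1×3 = 3 → write 1 carry 1
  1×3+1 = 4 → write 0 carry 2
  1×3+2 = 5 → write 1 carry 2
  1×3+2 = 5 → write 1 carry 2
  remaining carry: 10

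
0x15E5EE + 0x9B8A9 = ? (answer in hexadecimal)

Add column by column in base 16, right to left:
  E+9 = 7 carry 1
  E+A+1 = 9 carry 1
  5+8+1 = E
  E+B = 9 carry 1
  5+9+1 = F
  1+0 = 1

0x1F9E97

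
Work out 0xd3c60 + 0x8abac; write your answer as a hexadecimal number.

0x15e80c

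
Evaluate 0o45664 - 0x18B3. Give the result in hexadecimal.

0x3301

0o45664 = 0x4BB4 in hexadecimal.
Subtract column by column in base 16:
  4-3 → 1
  B-B → 0
  B-8 → 3
  4-1 → 3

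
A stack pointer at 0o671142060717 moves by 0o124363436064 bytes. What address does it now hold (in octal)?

0o1015525517003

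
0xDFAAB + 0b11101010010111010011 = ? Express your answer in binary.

0xDFAAB = 0b11011111101010101011 in binary.
Add column by column in base 2, right to left:
  1+1 = 0 carry 1
  1+1+1 = 1 carry 1
  0+0+1 = 1
  1+0 = 1
  0+1 = 1
  1+0 = 1
  0+1 = 1
  1+1 = 0 carry 1
  0+1+1 = 0 carry 1
  1+0+1 = 0 carry 1
  0+1+1 = 0 carry 1
  1+0+1 = 0 carry 1
  1+0+1 = 0 carry 1
  1+1+1 = 1 carry 1
  1+0+1 = 0 carry 1
  1+1+1 = 1 carry 1
  1+0+1 = 0 carry 1
  0+1+1 = 0 carry 1
  1+1+1 = 1 carry 1
  1+1+1 = 1 carry 1
  final carry 1

0b111001010000001111110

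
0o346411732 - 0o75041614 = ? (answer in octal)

Subtract column by column in base 8:
  2-4 → 6 (borrow)
  3-1-1 → 1
  7-6 → 1
  1-1 → 0
  1-4 → 5 (borrow)
  4-0-1 → 3
  6-5 → 1
  4-7 → 5 (borrow)
  3-0-1 → 2

0o251350116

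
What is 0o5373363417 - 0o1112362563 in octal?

0o4261000634

Subtract column by column in base 8:
  7-3 → 4
  1-6 → 3 (borrow)
  4-5-1 → 6 (borrow)
  3-2-1 → 0
  6-6 → 0
  3-3 → 0
  3-2 → 1
  7-1 → 6
  3-1 → 2
  5-1 → 4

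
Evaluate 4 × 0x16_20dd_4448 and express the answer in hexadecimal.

Multiply each base-16 digit by 4, carrying:
  8×4 = 32 → write 0 carry 2
  4×4+2 = 18 → write 2 carry 1
  4×4+1 = 17 → write 1 carry 1
  4×4+1 = 17 → write 1 carry 1
  d×4+1 = 53 → write 5 carry 3
  d×4+3 = 55 → write 7 carry 3
  0×4+3 = 3 → write 3
  2×4 = 8 → write 8
  6×4 = 24 → write 8 carry 1
  1×4+1 = 5 → write 5

0x5883751120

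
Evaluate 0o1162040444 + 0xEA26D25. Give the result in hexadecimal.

0x186AAE49

0o1162040444 = 0x9C84124 in hexadecimal.
Add column by column in base 16, right to left:
  4+5 = 9
  2+2 = 4
  1+D = E
  4+6 = A
  8+2 = A
  C+A = 6 carry 1
  9+E+1 = 8 carry 1
  final carry 1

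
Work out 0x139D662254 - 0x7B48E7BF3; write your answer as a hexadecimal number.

0xBE8D7A661

Subtract column by column in base 16:
  4-3 → 1
  5-F → 6 (borrow)
  2-B-1 → 6 (borrow)
  2-7-1 → A (borrow)
  6-E-1 → 7 (borrow)
  6-8-1 → D (borrow)
  D-4-1 → 8
  9-B → E (borrow)
  3-7-1 → B (borrow)
  1-0-1 → 0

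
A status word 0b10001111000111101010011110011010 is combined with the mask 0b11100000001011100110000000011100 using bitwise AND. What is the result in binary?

AND bit by bit (1 only where both bits are 1):
  10001111000111101010011110011010
& 11100000001011100110000000011100
= 10000000000011100010000000011000

0b10000000000011100010000000011000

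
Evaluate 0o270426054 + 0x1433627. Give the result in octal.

0o411261123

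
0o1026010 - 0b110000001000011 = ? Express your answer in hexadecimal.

0o1026010 = 0x42c08 in hexadecimal.
0b110000001000011 = 0x6043 in hexadecimal.
Subtract column by column in base 16:
  8-3 → 5
  0-4 → c (borrow)
  c-0-1 → b
  2-6 → c (borrow)
  4-0-1 → 3

0x3cbc5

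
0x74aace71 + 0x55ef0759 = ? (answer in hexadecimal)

0xca99d5ca

Add column by column in base 16, right to left:
  1+9 = a
  7+5 = c
  e+7 = 5 carry 1
  c+0+1 = d
  a+f = 9 carry 1
  a+e+1 = 9 carry 1
  4+5+1 = a
  7+5 = c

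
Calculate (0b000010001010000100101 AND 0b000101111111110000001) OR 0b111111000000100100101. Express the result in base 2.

0b111111001010100100101

0b000010001010000100101 AND 0b000101111111110000001 = 0b000000001010000000001.
Then OR with 0b111111000000100100101.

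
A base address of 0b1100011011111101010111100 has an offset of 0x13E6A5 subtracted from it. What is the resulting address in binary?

0x13E6A5 = 0b100111110011010100101 in binary.
Subtract column by column in base 2:
  0-1 → 1 (borrow)
  0-0-1 → 1 (borrow)
  1-1-1 → 1 (borrow)
  1-0-1 → 0
  1-0 → 1
  1-1 → 0
  0-0 → 0
  1-1 → 0
  0-0 → 0
  1-1 → 0
  0-1 → 1 (borrow)
  1-0-1 → 0
  1-0 → 1
  1-1 → 0
  1-1 → 0
  1-1 → 0
  1-1 → 0
  0-1 → 1 (borrow)
  1-0-1 → 0
  1-0 → 1
  0-1 → 1 (borrow)
  0-0-1 → 1 (borrow)
  0-0-1 → 1 (borrow)
  1-0-1 → 0
  1-0 → 1

0b1011110100001010000010111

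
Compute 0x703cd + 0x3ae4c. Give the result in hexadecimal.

0xab219

Add column by column in base 16, right to left:
  d+c = 9 carry 1
  c+4+1 = 1 carry 1
  3+e+1 = 2 carry 1
  0+a+1 = b
  7+3 = a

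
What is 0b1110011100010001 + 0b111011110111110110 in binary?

0b1001010010100000111

Add column by column in base 2, right to left:
  1+0 = 1
  0+1 = 1
  0+1 = 1
  0+0 = 0
  1+1 = 0 carry 1
  0+1+1 = 0 carry 1
  0+1+1 = 0 carry 1
  0+1+1 = 0 carry 1
  1+1+1 = 1 carry 1
  1+0+1 = 0 carry 1
  1+1+1 = 1 carry 1
  0+1+1 = 0 carry 1
  0+1+1 = 0 carry 1
  1+1+1 = 1 carry 1
  1+0+1 = 0 carry 1
  1+1+1 = 1 carry 1
  0+1+1 = 0 carry 1
  0+1+1 = 0 carry 1
  final carry 1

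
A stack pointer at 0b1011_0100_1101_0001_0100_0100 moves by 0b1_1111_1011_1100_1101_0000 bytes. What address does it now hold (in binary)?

Add column by column in base 2, right to left:
  0+0 = 0
  0+0 = 0
  1+0 = 1
  0+0 = 0
  0+1 = 1
  0+0 = 0
  1+1 = 0 carry 1
  0+1+1 = 0 carry 1
  1+0+1 = 0 carry 1
  0+0+1 = 1
  0+1 = 1
  0+1 = 1
  1+1 = 0 carry 1
  0+1+1 = 0 carry 1
  1+0+1 = 0 carry 1
  1+1+1 = 1 carry 1
  0+1+1 = 0 carry 1
  0+1+1 = 0 carry 1
  1+1+1 = 1 carry 1
  0+1+1 = 0 carry 1
  1+1+1 = 1 carry 1
  1+0+1 = 0 carry 1
  0+0+1 = 1
  1+0 = 1

0b110101001000111000010100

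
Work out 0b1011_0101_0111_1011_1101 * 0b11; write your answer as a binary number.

0b1000100000011100110111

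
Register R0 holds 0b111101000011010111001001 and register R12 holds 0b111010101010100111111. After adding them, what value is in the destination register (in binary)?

Add column by column in base 2, right to left:
  1+1 = 0 carry 1
  0+1+1 = 0 carry 1
  0+1+1 = 0 carry 1
  1+1+1 = 1 carry 1
  0+1+1 = 0 carry 1
  0+1+1 = 0 carry 1
  1+0+1 = 0 carry 1
  1+0+1 = 0 carry 1
  1+1+1 = 1 carry 1
  0+0+1 = 1
  1+1 = 0 carry 1
  0+0+1 = 1
  1+1 = 0 carry 1
  1+0+1 = 0 carry 1
  0+1+1 = 0 carry 1
  0+0+1 = 1
  0+1 = 1
  0+0 = 0
  1+1 = 0 carry 1
  0+1+1 = 0 carry 1
  1+1+1 = 1 carry 1
  1+0+1 = 0 carry 1
  1+0+1 = 0 carry 1
  1+0+1 = 0 carry 1
  final carry 1

0b1000100011000101100001000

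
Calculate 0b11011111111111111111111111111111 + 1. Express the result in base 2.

0b11100000000000000000000000000000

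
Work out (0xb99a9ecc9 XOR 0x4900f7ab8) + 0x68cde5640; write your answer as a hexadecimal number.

First 0xb99a9ecc9 XOR 0x4900f7ab8 = 0xf09a69671.
Add column by column in base 16, right to left:
  1+0 = 1
  7+4 = b
  6+6 = c
  9+5 = e
  6+e = 4 carry 1
  a+d+1 = 8 carry 1
  9+c+1 = 6 carry 1
  0+8+1 = 9
  f+6 = 5 carry 1
  final carry 1

0x159684ecb1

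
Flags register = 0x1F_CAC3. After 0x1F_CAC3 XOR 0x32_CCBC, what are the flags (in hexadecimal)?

XOR each hex digit independently (no carries):
  1^3=2, F^2=D, C^C=0, A^C=6, C^B=7, 3^C=F

0x2D067F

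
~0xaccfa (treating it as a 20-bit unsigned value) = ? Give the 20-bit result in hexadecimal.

Each hex digit d becomes f−d:
  a→5, c→3, c→3, f→0, a→5

0x53305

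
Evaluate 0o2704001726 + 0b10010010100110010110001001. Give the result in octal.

0b10010010100110010110001001 = 0o222462611 in octal.
Add column by column in base 8, right to left:
  6+1 = 7
  2+1 = 3
  7+6 = 5 carry 1
  1+2+1 = 4
  0+6 = 6
  0+4 = 4
  4+2 = 6
  0+2 = 2
  7+2 = 1 carry 1
  2+0+1 = 3

0o3126464537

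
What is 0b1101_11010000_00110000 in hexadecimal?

Group the bits into nibbles: 1101 1101 0000 0011 0000 → DD030.

0xDD030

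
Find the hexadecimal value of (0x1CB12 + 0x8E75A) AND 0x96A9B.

Add column by column in base 16, right to left:
  2+A = C
  1+5 = 6
  B+7 = 2 carry 1
  C+E+1 = B carry 1
  1+8+1 = A
Sum = 0xAB26C; now AND with 0x96A9B:
  A&9=8, B&6=2, 2&A=2, 6&9=0, C&B=8

0x82208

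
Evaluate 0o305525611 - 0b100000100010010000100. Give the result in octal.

0b100000100010010000100 = 0o4042204 in octal.
Subtract column by column in base 8:
  1-4 → 5 (borrow)
  1-0-1 → 0
  6-2 → 4
  5-2 → 3
  2-4 → 6 (borrow)
  5-0-1 → 4
  5-4 → 1
  0-0 → 0
  3-0 → 3

0o301463405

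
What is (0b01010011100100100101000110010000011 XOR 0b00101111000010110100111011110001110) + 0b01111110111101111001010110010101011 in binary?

0b11111011100100001011010011110111000

First 0b01010011100100100101000110010000011 XOR 0b00101111000010110100111011110001110 = 0b01111100100110010001111101100001101.
Add column by column in base 2, right to left:
  1+1 = 0 carry 1
  0+1+1 = 0 carry 1
  1+0+1 = 0 carry 1
  1+1+1 = 1 carry 1
  0+0+1 = 1
  0+1 = 1
  0+0 = 0
  0+1 = 1
  1+0 = 1
  1+0 = 1
  0+1 = 1
  1+1 = 0 carry 1
  1+0+1 = 0 carry 1
  1+1+1 = 1 carry 1
  1+0+1 = 0 carry 1
  1+1+1 = 1 carry 1
  0+0+1 = 1
  0+0 = 0
  0+1 = 1
  1+1 = 0 carry 1
  0+1+1 = 0 carry 1
  0+1+1 = 0 carry 1
  1+0+1 = 0 carry 1
  1+1+1 = 1 carry 1
  0+1+1 = 0 carry 1
  0+1+1 = 0 carry 1
  1+1+1 = 1 carry 1
  0+0+1 = 1
  0+1 = 1
  1+1 = 0 carry 1
  1+1+1 = 1 carry 1
  1+1+1 = 1 carry 1
  1+1+1 = 1 carry 1
  1+1+1 = 1 carry 1
  final carry 1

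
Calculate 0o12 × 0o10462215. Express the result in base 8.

Multiply each base-8 digit by 10, carrying:
  5×10 = 50 → write 2 carry 6
  1×10+6 = 16 → write 0 carry 2
  2×10+2 = 22 → write 6 carry 2
  2×10+2 = 22 → write 6 carry 2
  6×10+2 = 62 → write 6 carry 7
  4×10+7 = 47 → write 7 carry 5
  0×10+5 = 5 → write 5
  1×10 = 10 → write 2 carry 1
  remaining carry: 1

0o125766602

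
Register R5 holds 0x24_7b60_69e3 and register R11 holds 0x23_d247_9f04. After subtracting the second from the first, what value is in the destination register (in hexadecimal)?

0xa918cadf

Subtract column by column in base 16:
  3-4 → f (borrow)
  e-0-1 → d
  9-f → a (borrow)
  6-9-1 → c (borrow)
  0-7-1 → 8 (borrow)
  6-4-1 → 1
  b-2 → 9
  7-d → a (borrow)
  4-3-1 → 0
  2-2 → 0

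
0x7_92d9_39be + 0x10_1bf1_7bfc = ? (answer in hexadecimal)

0x17aecab5ba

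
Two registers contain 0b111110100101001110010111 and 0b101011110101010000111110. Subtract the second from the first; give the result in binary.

0b10010101111111101011001

Subtract column by column in base 2:
  1-0 → 1
  1-1 → 0
  1-1 → 0
  0-1 → 1 (borrow)
  1-1-1 → 1 (borrow)
  0-1-1 → 0 (borrow)
  0-0-1 → 1 (borrow)
  1-0-1 → 0
  1-0 → 1
  1-0 → 1
  0-1 → 1 (borrow)
  0-0-1 → 1 (borrow)
  1-1-1 → 1 (borrow)
  0-0-1 → 1 (borrow)
  1-1-1 → 1 (borrow)
  0-0-1 → 1 (borrow)
  0-1-1 → 0 (borrow)
  1-1-1 → 1 (borrow)
  0-1-1 → 0 (borrow)
  1-1-1 → 1 (borrow)
  1-0-1 → 0
  1-1 → 0
  1-0 → 1
  1-1 → 0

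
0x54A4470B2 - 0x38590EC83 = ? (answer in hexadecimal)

Subtract column by column in base 16:
  2-3 → F (borrow)
  B-8-1 → 2
  0-C → 4 (borrow)
  7-E-1 → 8 (borrow)
  4-0-1 → 3
  4-9 → B (borrow)
  A-5-1 → 4
  4-8 → C (borrow)
  5-3-1 → 1

0x1C4B3842F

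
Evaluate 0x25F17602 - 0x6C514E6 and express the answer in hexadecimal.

0x1F2C611C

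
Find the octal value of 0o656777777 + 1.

0o657000000

The trailing 6 digits are 7 (max in base 8), so adding 1 cascades: they roll to 0 and the next digit up increments.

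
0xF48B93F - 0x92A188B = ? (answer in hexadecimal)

0x61EA0B4

Subtract column by column in base 16:
  F-B → 4
  3-8 → B (borrow)
  9-8-1 → 0
  B-1 → A
  8-A → E (borrow)
  4-2-1 → 1
  F-9 → 6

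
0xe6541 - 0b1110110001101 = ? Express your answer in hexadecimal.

0xe47b4

0b1110110001101 = 0x1d8d in hexadecimal.
Subtract column by column in base 16:
  1-d → 4 (borrow)
  4-8-1 → b (borrow)
  5-d-1 → 7 (borrow)
  6-1-1 → 4
  e-0 → e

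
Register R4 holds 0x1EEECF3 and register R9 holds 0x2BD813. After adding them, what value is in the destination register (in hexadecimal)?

0x21AC506

Add column by column in base 16, right to left:
  3+3 = 6
  F+1 = 0 carry 1
  C+8+1 = 5 carry 1
  E+D+1 = C carry 1
  E+B+1 = A carry 1
  E+2+1 = 1 carry 1
  1+0+1 = 2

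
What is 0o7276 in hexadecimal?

Each octal digit is 3 bits: 7=111 2=010 7=111 6=110.
Group the bits into nibbles: 1110 1011 1110 → EBE.

0xEBE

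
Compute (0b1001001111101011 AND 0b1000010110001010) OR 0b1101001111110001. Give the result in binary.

0b1001001111101011 AND 0b1000010110001010 = 0b1000000110001010.
Then OR with 0b1101001111110001.

0b1101001111111011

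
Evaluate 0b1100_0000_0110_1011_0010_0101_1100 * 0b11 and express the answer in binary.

0b100100000101000001011100010100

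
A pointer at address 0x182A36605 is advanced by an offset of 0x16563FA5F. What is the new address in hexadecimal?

0x2E8076064

Add column by column in base 16, right to left:
  5+F = 4 carry 1
  0+5+1 = 6
  6+A = 0 carry 1
  6+F+1 = 6 carry 1
  3+3+1 = 7
  A+6 = 0 carry 1
  2+5+1 = 8
  8+6 = E
  1+1 = 2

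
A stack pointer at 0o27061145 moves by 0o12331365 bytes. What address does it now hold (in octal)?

Add column by column in base 8, right to left:
  5+5 = 2 carry 1
  4+6+1 = 3 carry 1
  1+3+1 = 5
  1+1 = 2
  6+3 = 1 carry 1
  0+3+1 = 4
  7+2 = 1 carry 1
  2+1+1 = 4

0o41412532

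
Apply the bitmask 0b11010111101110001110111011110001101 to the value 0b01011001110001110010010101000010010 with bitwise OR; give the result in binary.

0b11011111111111111110111111110011111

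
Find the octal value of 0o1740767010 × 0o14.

Multiply each base-8 digit by 12, carrying:
  0×12 = 0 → write 0
  1×12 = 12 → write 4 carry 1
  0×12+1 = 1 → write 1
  7×12 = 84 → write 4 carry 10
  6×12+10 = 82 → write 2 carry 10
  7×12+10 = 94 → write 6 carry 11
  0×12+11 = 11 → write 3 carry 1
  4×12+1 = 49 → write 1 carry 6
  7×12+6 = 90 → write 2 carry 11
  1×12+11 = 23 → write 7 carry 2
  remaining carry: 2

0o27213624140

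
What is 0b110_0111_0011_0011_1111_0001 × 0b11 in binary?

0b1001101011001101111010011

Multiply each base-2 digit by 3, carrying:
  1×3 = 3 → write 1 carry 1
  0×3+1 = 1 → write 1
  0×3 = 0 → write 0
  0×3 = 0 → write 0
  1×3 = 3 → write 1 carry 1
  1×3+1 = 4 → write 0 carry 2
  1×3+2 = 5 → write 1 carry 2
  1×3+2 = 5 → write 1 carry 2
  1×3+2 = 5 → write 1 carry 2
  1×3+2 = 5 → write 1 carry 2
  0×3+2 = 2 → write 0 carry 1
  0×3+1 = 1 → write 1
  1×3 = 3 → write 1 carry 1
  1×3+1 = 4 → write 0 carry 2
  0×3+2 = 2 → write 0 carry 1
  0×3+1 = 1 → write 1
  1×3 = 3 → write 1 carry 1
  1×3+1 = 4 → write 0 carry 2
  1×3+2 = 5 → write 1 carry 2
  0×3+2 = 2 → write 0 carry 1
  0×3+1 = 1 → write 1
  1×3 = 3 → write 1 carry 1
  1×3+1 = 4 → write 0 carry 2
  remaining carry: 10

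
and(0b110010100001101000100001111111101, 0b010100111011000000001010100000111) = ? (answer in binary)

0b010000100001000000000000100000101

AND bit by bit (1 only where both bits are 1):
  110010100001101000100001111111101
& 010100111011000000001010100000111
= 010000100001000000000000100000101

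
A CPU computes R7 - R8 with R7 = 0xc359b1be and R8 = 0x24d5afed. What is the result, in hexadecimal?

0x9e8401d1

Subtract column by column in base 16:
  e-d → 1
  b-e → d (borrow)
  1-f-1 → 1 (borrow)
  b-a-1 → 0
  9-5 → 4
  5-d → 8 (borrow)
  3-4-1 → e (borrow)
  c-2-1 → 9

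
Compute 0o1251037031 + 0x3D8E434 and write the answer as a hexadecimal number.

0xE7D224D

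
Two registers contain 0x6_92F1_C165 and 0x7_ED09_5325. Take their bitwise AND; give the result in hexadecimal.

0x680014125

AND each hex digit independently (no carries):
  6&7=6, 9&E=8, 2&D=0, F&0=0, 1&9=1, C&5=4, 1&3=1, 6&2=2, 5&5=5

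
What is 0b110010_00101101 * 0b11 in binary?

Multiply each base-2 digit by 3, carrying:
  1×3 = 3 → write 1 carry 1
  0×3+1 = 1 → write 1
  1×3 = 3 → write 1 carry 1
  1×3+1 = 4 → write 0 carry 2
  0×3+2 = 2 → write 0 carry 1
  1×3+1 = 4 → write 0 carry 2
  0×3+2 = 2 → write 0 carry 1
  0×3+1 = 1 → write 1
  0×3 = 0 → write 0
  1×3 = 3 → write 1 carry 1
  0×3+1 = 1 → write 1
  0×3 = 0 → write 0
  1×3 = 3 → write 1 carry 1
  1×3+1 = 4 → write 0 carry 2
  remaining carry: 10

0b1001011010000111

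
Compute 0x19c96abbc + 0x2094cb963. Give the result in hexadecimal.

Add column by column in base 16, right to left:
  c+3 = f
  b+6 = 1 carry 1
  b+9+1 = 5 carry 1
  a+b+1 = 6 carry 1
  6+c+1 = 3 carry 1
  9+4+1 = e
  c+9 = 5 carry 1
  9+0+1 = a
  1+2 = 3

0x3a5e3651f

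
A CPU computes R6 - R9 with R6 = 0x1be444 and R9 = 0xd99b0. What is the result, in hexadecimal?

0xe4a94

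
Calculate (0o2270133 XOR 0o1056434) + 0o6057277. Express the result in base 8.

0o11306006

First 0o2270133 XOR 0o1056434 = 0o3226507.
Add column by column in base 8, right to left:
  7+7 = 6 carry 1
  0+7+1 = 0 carry 1
  5+2+1 = 0 carry 1
  6+7+1 = 6 carry 1
  2+5+1 = 0 carry 1
  2+0+1 = 3
  3+6 = 1 carry 1
  final carry 1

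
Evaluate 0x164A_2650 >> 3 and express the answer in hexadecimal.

0x2C944CA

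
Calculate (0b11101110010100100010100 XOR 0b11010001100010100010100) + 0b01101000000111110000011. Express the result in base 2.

0b10100111111101110000011

First 0b11101110010100100010100 XOR 0b11010001100010100010100 = 0b00111111110110000000000.
Add column by column in base 2, right to left:
  0+1 = 1
  0+1 = 1
  0+0 = 0
  0+0 = 0
  0+0 = 0
  0+0 = 0
  0+0 = 0
  0+1 = 1
  0+1 = 1
  0+1 = 1
  1+1 = 0 carry 1
  1+1+1 = 1 carry 1
  0+0+1 = 1
  1+0 = 1
  1+0 = 1
  1+0 = 1
  1+0 = 1
  1+0 = 1
  1+1 = 0 carry 1
  1+0+1 = 0 carry 1
  1+1+1 = 1 carry 1
  0+1+1 = 0 carry 1
  final carry 1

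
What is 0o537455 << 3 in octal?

0o5374550

Shifting left by 3 bits = 1 oct digit: append 1 zero.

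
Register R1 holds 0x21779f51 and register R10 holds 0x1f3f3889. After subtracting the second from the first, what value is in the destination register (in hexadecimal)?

Subtract column by column in base 16:
  1-9 → 8 (borrow)
  5-8-1 → c (borrow)
  f-8-1 → 6
  9-3 → 6
  7-f → 8 (borrow)
  7-3-1 → 3
  1-f → 2 (borrow)
  2-1-1 → 0

0x23866c8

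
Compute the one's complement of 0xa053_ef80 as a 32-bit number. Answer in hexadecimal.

0x5fac107f

Each hex digit d becomes f−d:
  a→5, 0→f, 5→a, 3→c, e→1, f→0, 8→7, 0→f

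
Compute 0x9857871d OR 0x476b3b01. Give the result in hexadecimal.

OR each hex digit independently (no carries):
  9|4=d, 8|7=f, 5|6=7, 7|b=f, 8|3=b, 7|b=f, 1|0=1, d|1=d

0xdf7fbf1d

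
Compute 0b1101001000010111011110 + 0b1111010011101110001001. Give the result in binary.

Add column by column in base 2, right to left:
  0+1 = 1
  1+0 = 1
  1+0 = 1
  1+1 = 0 carry 1
  1+0+1 = 0 carry 1
  0+0+1 = 1
  1+0 = 1
  1+1 = 0 carry 1
  1+1+1 = 1 carry 1
  0+1+1 = 0 carry 1
  1+0+1 = 0 carry 1
  0+1+1 = 0 carry 1
  0+1+1 = 0 carry 1
  0+1+1 = 0 carry 1
  0+0+1 = 1
  1+0 = 1
  0+1 = 1
  0+0 = 0
  1+1 = 0 carry 1
  0+1+1 = 0 carry 1
  1+1+1 = 1 carry 1
  1+1+1 = 1 carry 1
  final carry 1

0b11100011100000101100111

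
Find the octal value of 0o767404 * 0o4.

Multiply each base-8 digit by 4, carrying:
  4×4 = 16 → write 0 carry 2
  0×4+2 = 2 → write 2
  4×4 = 16 → write 0 carry 2
  7×4+2 = 30 → write 6 carry 3
  6×4+3 = 27 → write 3 carry 3
  7×4+3 = 31 → write 7 carry 3
  remaining carry: 3

0o3736020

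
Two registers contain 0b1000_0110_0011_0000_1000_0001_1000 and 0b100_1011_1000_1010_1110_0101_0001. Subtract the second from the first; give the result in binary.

Subtract column by column in base 2:
  0-1 → 1 (borrow)
  0-0-1 → 1 (borrow)
  0-0-1 → 1 (borrow)
  1-0-1 → 0
  1-1 → 0
  0-0 → 0
  0-1 → 1 (borrow)
  0-0-1 → 1 (borrow)
  0-0-1 → 1 (borrow)
  0-1-1 → 0 (borrow)
  0-1-1 → 0 (borrow)
  1-1-1 → 1 (borrow)
  0-0-1 → 1 (borrow)
  0-1-1 → 0 (borrow)
  0-0-1 → 1 (borrow)
  0-1-1 → 0 (borrow)
  1-0-1 → 0
  1-0 → 1
  0-0 → 0
  0-1 → 1 (borrow)
  0-1-1 → 0 (borrow)
  1-1-1 → 1 (borrow)
  1-0-1 → 0
  0-1 → 1 (borrow)
  0-0-1 → 1 (borrow)
  0-0-1 → 1 (borrow)
  0-1-1 → 0 (borrow)
  1-0-1 → 0

0b11101010100101100111000111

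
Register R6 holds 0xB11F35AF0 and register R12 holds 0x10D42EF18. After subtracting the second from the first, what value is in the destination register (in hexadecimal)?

0xA04B06BD8

Subtract column by column in base 16:
  0-8 → 8 (borrow)
  F-1-1 → D
  A-F → B (borrow)
  5-E-1 → 6 (borrow)
  3-2-1 → 0
  F-4 → B
  1-D → 4 (borrow)
  1-0-1 → 0
  B-1 → A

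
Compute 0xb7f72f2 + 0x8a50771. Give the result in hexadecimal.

0x14247a63

Add column by column in base 16, right to left:
  2+1 = 3
  f+7 = 6 carry 1
  2+7+1 = a
  7+0 = 7
  f+5 = 4 carry 1
  7+a+1 = 2 carry 1
  b+8+1 = 4 carry 1
  final carry 1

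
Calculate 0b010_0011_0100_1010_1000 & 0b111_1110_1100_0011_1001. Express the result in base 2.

AND bit by bit (1 only where both bits are 1):
  0100011010010101000
& 1111110110000111001
= 0100010010000101000

0b0100010010000101000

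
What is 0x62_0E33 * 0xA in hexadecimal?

0x3D48DFE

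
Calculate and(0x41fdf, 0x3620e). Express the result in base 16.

0x0020e

AND each hex digit independently (no carries):
  4&3=0, 1&6=0, f&2=2, d&0=0, f&e=e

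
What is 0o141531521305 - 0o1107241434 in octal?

0o140422257651

Subtract column by column in base 8:
  5-4 → 1
  0-3 → 5 (borrow)
  3-4-1 → 6 (borrow)
  1-1-1 → 7 (borrow)
  2-4-1 → 5 (borrow)
  5-2-1 → 2
  1-7 → 2 (borrow)
  3-0-1 → 2
  5-1 → 4
  1-1 → 0
  4-0 → 4
  1-0 → 1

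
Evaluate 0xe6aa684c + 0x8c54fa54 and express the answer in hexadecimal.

0x172ff62a0

Add column by column in base 16, right to left:
  c+4 = 0 carry 1
  4+5+1 = a
  8+a = 2 carry 1
  6+f+1 = 6 carry 1
  a+4+1 = f
  a+5 = f
  6+c = 2 carry 1
  e+8+1 = 7 carry 1
  final carry 1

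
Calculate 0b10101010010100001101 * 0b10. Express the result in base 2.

Multiply each base-2 digit by 2, carrying:
  1×2 = 2 → write 0 carry 1
  0×2+1 = 1 → write 1
  1×2 = 2 → write 0 carry 1
  1×2+1 = 3 → write 1 carry 1
  0×2+1 = 1 → write 1
  0×2 = 0 → write 0
  0×2 = 0 → write 0
  0×2 = 0 → write 0
  1×2 = 2 → write 0 carry 1
  0×2+1 = 1 → write 1
  1×2 = 2 → write 0 carry 1
  0×2+1 = 1 → write 1
  0×2 = 0 → write 0
  1×2 = 2 → write 0 carry 1
  0×2+1 = 1 → write 1
  1×2 = 2 → write 0 carry 1
  0×2+1 = 1 → write 1
  1×2 = 2 → write 0 carry 1
  0×2+1 = 1 → write 1
  1×2 = 2 → write 0 carry 1
  remaining carry: 1

0b101010100101000011010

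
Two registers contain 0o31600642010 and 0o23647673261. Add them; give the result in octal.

0o55450535271

Add column by column in base 8, right to left:
  0+1 = 1
  1+6 = 7
  0+2 = 2
  2+3 = 5
  4+7 = 3 carry 1
  6+6+1 = 5 carry 1
  0+7+1 = 0 carry 1
  0+4+1 = 5
  6+6 = 4 carry 1
  1+3+1 = 5
  3+2 = 5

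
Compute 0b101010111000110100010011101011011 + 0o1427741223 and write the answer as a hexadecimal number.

0x16379E9EE

0b101010111000110100010011101011011 = 0x1571A275B in hexadecimal.
0o1427741223 = 0xC5FC293 in hexadecimal.
Add column by column in base 16, right to left:
  B+3 = E
  5+9 = E
  7+2 = 9
  2+C = E
  A+F = 9 carry 1
  1+5+1 = 7
  7+C = 3 carry 1
  5+0+1 = 6
  1+0 = 1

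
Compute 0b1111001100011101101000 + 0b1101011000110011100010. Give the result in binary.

Add column by column in base 2, right to left:
  0+0 = 0
  0+1 = 1
  0+0 = 0
  1+0 = 1
  0+0 = 0
  1+1 = 0 carry 1
  1+1+1 = 1 carry 1
  0+1+1 = 0 carry 1
  1+0+1 = 0 carry 1
  1+0+1 = 0 carry 1
  1+1+1 = 1 carry 1
  0+1+1 = 0 carry 1
  0+0+1 = 1
  0+0 = 0
  1+0 = 1
  1+1 = 0 carry 1
  0+1+1 = 0 carry 1
  0+0+1 = 1
  1+1 = 0 carry 1
  1+0+1 = 0 carry 1
  1+1+1 = 1 carry 1
  1+1+1 = 1 carry 1
  final carry 1

0b11100100101010001001010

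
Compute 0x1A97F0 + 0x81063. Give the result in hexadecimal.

0x22A853

Add column by column in base 16, right to left:
  0+3 = 3
  F+6 = 5 carry 1
  7+0+1 = 8
  9+1 = A
  A+8 = 2 carry 1
  1+0+1 = 2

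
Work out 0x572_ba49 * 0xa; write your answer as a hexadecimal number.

Multiply each base-16 digit by 10, carrying:
  9×10 = 90 → write a carry 5
  4×10+5 = 45 → write d carry 2
  a×10+2 = 102 → write 6 carry 6
  b×10+6 = 116 → write 4 carry 7
  2×10+7 = 27 → write b carry 1
  7×10+1 = 71 → write 7 carry 4
  5×10+4 = 54 → write 6 carry 3
  remaining carry: 3

0x367b46da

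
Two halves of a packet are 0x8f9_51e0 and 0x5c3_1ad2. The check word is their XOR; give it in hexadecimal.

0xd3a4b32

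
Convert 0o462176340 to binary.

0b100110010001111110011100000

Each octal digit is 3 bits: 4=100 6=110 2=010 1=001 7=111 6=110 3=011 4=100 0=000.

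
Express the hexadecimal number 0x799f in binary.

Expand each hex digit to 4 bits: 7=0111 9=1001 9=1001 f=1111.

0b111100110011111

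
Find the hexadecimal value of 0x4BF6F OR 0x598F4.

OR each hex digit independently (no carries):
  4|5=5, B|9=B, F|8=F, 6|F=F, F|4=F

0x5BFFF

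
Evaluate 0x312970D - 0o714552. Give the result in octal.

0o303576643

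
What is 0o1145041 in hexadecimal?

0x4ca21

Each octal digit is 3 bits: 1=001 1=001 4=100 5=101 0=000 4=100 1=001.
Group the bits into nibbles: 0100 1100 1010 0010 0001 → 4ca21.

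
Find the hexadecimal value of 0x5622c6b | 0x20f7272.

0x76f7e7b

OR each hex digit independently (no carries):
  5|2=7, 6|0=6, 2|f=f, 2|7=7, c|2=e, 6|7=7, b|2=b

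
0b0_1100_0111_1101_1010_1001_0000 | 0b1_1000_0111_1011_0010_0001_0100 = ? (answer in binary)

0b1110001111111101010010100

OR bit by bit (1 where either bit is 1):
  0110001111101101010010000
| 1100001111011001000010100
= 1110001111111101010010100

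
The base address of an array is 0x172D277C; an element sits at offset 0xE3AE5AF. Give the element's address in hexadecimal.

Add column by column in base 16, right to left:
  C+F = B carry 1
  7+A+1 = 2 carry 1
  7+5+1 = D
  2+E = 0 carry 1
  D+A+1 = 8 carry 1
  2+3+1 = 6
  7+E = 5 carry 1
  1+0+1 = 2

0x25680D2B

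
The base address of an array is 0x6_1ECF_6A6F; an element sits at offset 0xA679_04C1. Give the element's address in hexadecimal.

0x6C5486F30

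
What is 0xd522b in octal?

0o3251053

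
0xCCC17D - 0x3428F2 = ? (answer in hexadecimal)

0x98988B

Subtract column by column in base 16:
  D-2 → B
  7-F → 8 (borrow)
  1-8-1 → 8 (borrow)
  C-2-1 → 9
  C-4 → 8
  C-3 → 9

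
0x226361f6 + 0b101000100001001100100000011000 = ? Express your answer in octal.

0o11272025016

0x226361f6 = 0o4230660766 in octal.
0b101000100001001100100000011000 = 0o5041144030 in octal.
Add column by column in base 8, right to left:
  6+0 = 6
  6+3 = 1 carry 1
  7+0+1 = 0 carry 1
  0+4+1 = 5
  6+4 = 2 carry 1
  6+1+1 = 0 carry 1
  0+1+1 = 2
  3+4 = 7
  2+0 = 2
  4+5 = 1 carry 1
  final carry 1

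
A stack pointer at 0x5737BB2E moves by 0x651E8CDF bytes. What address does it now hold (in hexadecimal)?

Add column by column in base 16, right to left:
  E+F = D carry 1
  2+D+1 = 0 carry 1
  B+C+1 = 8 carry 1
  B+8+1 = 4 carry 1
  7+E+1 = 6 carry 1
  3+1+1 = 5
  7+5 = C
  5+6 = B

0xBC56480D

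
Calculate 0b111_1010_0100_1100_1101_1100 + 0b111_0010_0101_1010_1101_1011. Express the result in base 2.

0b111011001010011110110111

Add column by column in base 2, right to left:
  0+1 = 1
  0+1 = 1
  1+0 = 1
  1+1 = 0 carry 1
  1+1+1 = 1 carry 1
  0+0+1 = 1
  1+1 = 0 carry 1
  1+1+1 = 1 carry 1
  0+0+1 = 1
  0+1 = 1
  1+0 = 1
  1+1 = 0 carry 1
  0+1+1 = 0 carry 1
  0+0+1 = 1
  1+1 = 0 carry 1
  0+0+1 = 1
  0+0 = 0
  1+1 = 0 carry 1
  0+0+1 = 1
  1+0 = 1
  1+1 = 0 carry 1
  1+1+1 = 1 carry 1
  1+1+1 = 1 carry 1
  final carry 1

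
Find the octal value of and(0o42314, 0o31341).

0o00300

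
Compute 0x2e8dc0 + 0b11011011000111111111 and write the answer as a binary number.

0b1111000011111110111111

0x2e8dc0 = 0b1011101000110111000000 in binary.
Add column by column in base 2, right to left:
  0+1 = 1
  0+1 = 1
  0+1 = 1
  0+1 = 1
  0+1 = 1
  0+1 = 1
  1+1 = 0 carry 1
  1+1+1 = 1 carry 1
  1+1+1 = 1 carry 1
  0+0+1 = 1
  1+0 = 1
  1+0 = 1
  0+1 = 1
  0+1 = 1
  0+0 = 0
  1+1 = 0 carry 1
  0+1+1 = 0 carry 1
  1+0+1 = 0 carry 1
  1+1+1 = 1 carry 1
  1+1+1 = 1 carry 1
  0+0+1 = 1
  1+0 = 1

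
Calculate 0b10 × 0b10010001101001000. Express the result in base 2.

Multiply each base-2 digit by 2, carrying:
  0×2 = 0 → write 0
  0×2 = 0 → write 0
  0×2 = 0 → write 0
  1×2 = 2 → write 0 carry 1
  0×2+1 = 1 → write 1
  0×2 = 0 → write 0
  1×2 = 2 → write 0 carry 1
  0×2+1 = 1 → write 1
  1×2 = 2 → write 0 carry 1
  1×2+1 = 3 → write 1 carry 1
  0×2+1 = 1 → write 1
  0×2 = 0 → write 0
  0×2 = 0 → write 0
  1×2 = 2 → write 0 carry 1
  0×2+1 = 1 → write 1
  0×2 = 0 → write 0
  1×2 = 2 → write 0 carry 1
  remaining carry: 1

0b100100011010010000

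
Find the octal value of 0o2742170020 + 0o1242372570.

0o4204562610

Add column by column in base 8, right to left:
  0+0 = 0
  2+7 = 1 carry 1
  0+5+1 = 6
  0+2 = 2
  7+7 = 6 carry 1
  1+3+1 = 5
  2+2 = 4
  4+4 = 0 carry 1
  7+2+1 = 2 carry 1
  2+1+1 = 4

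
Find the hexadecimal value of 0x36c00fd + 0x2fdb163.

0x669b260

Add column by column in base 16, right to left:
  d+3 = 0 carry 1
  f+6+1 = 6 carry 1
  0+1+1 = 2
  0+b = b
  c+d = 9 carry 1
  6+f+1 = 6 carry 1
  3+2+1 = 6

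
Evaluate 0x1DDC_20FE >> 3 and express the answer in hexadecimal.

0x3BB841F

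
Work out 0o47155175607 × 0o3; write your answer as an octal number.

Multiply each base-8 digit by 3, carrying:
  7×3 = 21 → write 5 carry 2
  0×3+2 = 2 → write 2
  6×3 = 18 → write 2 carry 2
  5×3+2 = 17 → write 1 carry 2
  7×3+2 = 23 → write 7 carry 2
  1×3+2 = 5 → write 5
  5×3 = 15 → write 7 carry 1
  5×3+1 = 16 → write 0 carry 2
  1×3+2 = 5 → write 5
  7×3 = 21 → write 5 carry 2
  4×3+2 = 14 → write 6 carry 1
  remaining carry: 1

0o165507571225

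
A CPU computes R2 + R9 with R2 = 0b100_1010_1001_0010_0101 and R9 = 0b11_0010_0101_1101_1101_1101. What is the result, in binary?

0b1101110000011100000010

Add column by column in base 2, right to left:
  1+1 = 0 carry 1
  0+0+1 = 1
  1+1 = 0 carry 1
  0+1+1 = 0 carry 1
  0+1+1 = 0 carry 1
  1+0+1 = 0 carry 1
  0+1+1 = 0 carry 1
  0+1+1 = 0 carry 1
  1+1+1 = 1 carry 1
  0+0+1 = 1
  0+1 = 1
  1+1 = 0 carry 1
  0+1+1 = 0 carry 1
  1+0+1 = 0 carry 1
  0+1+1 = 0 carry 1
  1+0+1 = 0 carry 1
  0+0+1 = 1
  0+1 = 1
  1+0 = 1
  0+0 = 0
  0+1 = 1
  0+1 = 1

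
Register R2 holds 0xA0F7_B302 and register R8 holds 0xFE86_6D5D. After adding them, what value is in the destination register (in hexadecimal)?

0x19F7E205F

Add column by column in base 16, right to left:
  2+D = F
  0+5 = 5
  3+D = 0 carry 1
  B+6+1 = 2 carry 1
  7+6+1 = E
  F+8 = 7 carry 1
  0+E+1 = F
  A+F = 9 carry 1
  final carry 1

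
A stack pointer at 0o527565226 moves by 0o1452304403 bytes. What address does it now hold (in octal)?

Add column by column in base 8, right to left:
  6+3 = 1 carry 1
  2+0+1 = 3
  2+4 = 6
  5+4 = 1 carry 1
  6+0+1 = 7
  5+3 = 0 carry 1
  7+2+1 = 2 carry 1
  2+5+1 = 0 carry 1
  5+4+1 = 2 carry 1
  0+1+1 = 2

0o2202071631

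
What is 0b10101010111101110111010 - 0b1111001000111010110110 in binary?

Subtract column by column in base 2:
  0-0 → 0
  1-1 → 0
  0-1 → 1 (borrow)
  1-0-1 → 0
  1-1 → 0
  1-1 → 0
  0-0 → 0
  1-1 → 0
  1-0 → 1
  1-1 → 0
  0-1 → 1 (borrow)
  1-1-1 → 1 (borrow)
  1-0-1 → 0
  1-0 → 1
  1-0 → 1
  0-1 → 1 (borrow)
  1-0-1 → 0
  0-0 → 0
  1-1 → 0
  0-1 → 1 (borrow)
  1-1-1 → 1 (borrow)
  0-1-1 → 0 (borrow)
  1-0-1 → 0

0b110001110110100000100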